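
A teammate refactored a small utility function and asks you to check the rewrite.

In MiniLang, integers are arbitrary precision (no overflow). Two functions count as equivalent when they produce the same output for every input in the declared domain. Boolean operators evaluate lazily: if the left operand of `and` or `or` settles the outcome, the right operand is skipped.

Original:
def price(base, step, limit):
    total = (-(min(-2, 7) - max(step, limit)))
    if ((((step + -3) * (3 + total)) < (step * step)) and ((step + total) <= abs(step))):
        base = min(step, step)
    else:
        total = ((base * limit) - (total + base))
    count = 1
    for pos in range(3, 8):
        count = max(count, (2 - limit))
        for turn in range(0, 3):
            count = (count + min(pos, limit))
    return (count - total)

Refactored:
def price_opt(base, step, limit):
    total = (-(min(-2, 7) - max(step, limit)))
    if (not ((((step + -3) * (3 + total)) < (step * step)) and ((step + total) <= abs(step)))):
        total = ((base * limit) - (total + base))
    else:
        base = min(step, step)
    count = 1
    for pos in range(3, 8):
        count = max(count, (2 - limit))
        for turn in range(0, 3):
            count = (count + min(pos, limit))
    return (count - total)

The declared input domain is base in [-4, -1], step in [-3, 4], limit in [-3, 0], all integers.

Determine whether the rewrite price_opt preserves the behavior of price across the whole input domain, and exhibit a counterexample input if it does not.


The two are interchangeable: boolean connective usage differs, and every declared input agrees.
One worked example (base=-2, step=4, limit=-1) — price: total = 6; ((((step + -3) * (3 + total)) < (step * step)) and ((step + total) <= abs(step))) -> false; total = -2; count = 1; [pos=3]; count = 3; [turn=0]; count = 2; [turn=1]; count = 1; [turn=2]; count = 0; [pos=4]; count = 3; [turn=0]; count = 2; [turn=1]; count = 1; [turn=2]; count = 0; [pos=5]; count = 3; [turn=0]; count = 2; [turn=1]; count = 1; [turn=2]; count = 0; [pos=6]; count = 3; [turn=0]; count = 2; [turn=1]; count = 1; [turn=2]; count = 0; [pos=7]; count = 3; [turn=0]; count = 2; [turn=1]; count = 1; [turn=2]; count = 0; return 2; price_opt: total = 6; (not ((((step + -3) * (3 + total)) < (step * step)) and ((step + total) <= abs(step)))) -> true; total = -2; count = 1; [pos=3]; count = 3; [turn=0]; count = 2; [turn=1]; count = 1; [turn=2]; count = 0; [pos=4]; count = 3; [turn=0]; count = 2; [turn=1]; count = 1; [turn=2]; count = 0; [pos=5]; count = 3; [turn=0]; count = 2; [turn=1]; count = 1; [turn=2]; count = 0; [pos=6]; count = 3; [turn=0]; count = 2; [turn=1]; count = 1; [turn=2]; count = 0; [pos=7]; count = 3; [turn=0]; count = 2; [turn=1]; count = 1; [turn=2]; count = 0; return 2; agreement on 2.
Sweeping the whole domain (128 inputs) finds no disagreement.
verdict: equivalent


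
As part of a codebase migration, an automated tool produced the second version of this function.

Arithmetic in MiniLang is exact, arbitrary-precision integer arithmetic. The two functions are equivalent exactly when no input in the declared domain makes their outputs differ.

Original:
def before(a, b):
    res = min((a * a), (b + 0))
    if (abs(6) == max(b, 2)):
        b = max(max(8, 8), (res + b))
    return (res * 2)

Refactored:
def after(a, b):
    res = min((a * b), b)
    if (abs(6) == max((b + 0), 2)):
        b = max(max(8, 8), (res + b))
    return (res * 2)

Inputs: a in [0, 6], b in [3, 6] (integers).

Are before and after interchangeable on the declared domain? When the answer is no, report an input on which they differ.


On input a=1, b=3, before returns 2 while after returns 6.
verdict: not equivalent; witness: a=1, b=3


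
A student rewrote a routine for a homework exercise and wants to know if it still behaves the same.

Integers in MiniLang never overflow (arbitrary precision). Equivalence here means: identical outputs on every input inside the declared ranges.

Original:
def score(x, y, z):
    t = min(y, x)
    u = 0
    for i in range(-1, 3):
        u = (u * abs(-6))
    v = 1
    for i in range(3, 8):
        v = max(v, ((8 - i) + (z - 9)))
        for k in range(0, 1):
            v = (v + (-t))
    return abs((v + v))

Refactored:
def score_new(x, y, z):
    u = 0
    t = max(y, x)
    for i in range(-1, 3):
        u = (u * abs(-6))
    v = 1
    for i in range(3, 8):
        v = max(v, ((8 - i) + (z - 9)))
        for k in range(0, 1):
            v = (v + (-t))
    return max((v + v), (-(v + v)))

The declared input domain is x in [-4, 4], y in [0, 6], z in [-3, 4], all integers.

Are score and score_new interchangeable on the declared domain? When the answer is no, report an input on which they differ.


The rewrite breaks on x=-4, y=0, z=-3, where the results are 42 and 2.
score: t := -4 | u := 0 | iter i=-1: | u := 0 | iter i=0: | u := 0 | iter i=1: | u := 0 | iter i=2: | u := 0 | v := 1 | iter i=3: | v := 1 | iter k=0: | v := 5 | iter i=4: | v := 5 | iter k=0: | v := 9 | iter i=5: | v := 9 | iter k=0: | v := 13 | iter i=6: | v := 13 | iter k=0: | v := 17 | iter i=7: | v := 17 | iter k=0: | v := 21 | result 42
score_new: u := 0 | t := 0 | iter i=-1: | u := 0 | iter i=0: | u := 0 | iter i=1: | u := 0 | iter i=2: | u := 0 | v := 1 | iter i=3: | v := 1 | iter k=0: | v := 1 | iter i=4: | v := 1 | iter k=0: | v := 1 | iter i=5: | v := 1 | iter k=0: | v := 1 | iter i=6: | v := 1 | iter k=0: | v := 1 | iter i=7: | v := 1 | iter k=0: | v := 1 | result 2
verdict: not equivalent; witness: x=-4, y=0, z=-3


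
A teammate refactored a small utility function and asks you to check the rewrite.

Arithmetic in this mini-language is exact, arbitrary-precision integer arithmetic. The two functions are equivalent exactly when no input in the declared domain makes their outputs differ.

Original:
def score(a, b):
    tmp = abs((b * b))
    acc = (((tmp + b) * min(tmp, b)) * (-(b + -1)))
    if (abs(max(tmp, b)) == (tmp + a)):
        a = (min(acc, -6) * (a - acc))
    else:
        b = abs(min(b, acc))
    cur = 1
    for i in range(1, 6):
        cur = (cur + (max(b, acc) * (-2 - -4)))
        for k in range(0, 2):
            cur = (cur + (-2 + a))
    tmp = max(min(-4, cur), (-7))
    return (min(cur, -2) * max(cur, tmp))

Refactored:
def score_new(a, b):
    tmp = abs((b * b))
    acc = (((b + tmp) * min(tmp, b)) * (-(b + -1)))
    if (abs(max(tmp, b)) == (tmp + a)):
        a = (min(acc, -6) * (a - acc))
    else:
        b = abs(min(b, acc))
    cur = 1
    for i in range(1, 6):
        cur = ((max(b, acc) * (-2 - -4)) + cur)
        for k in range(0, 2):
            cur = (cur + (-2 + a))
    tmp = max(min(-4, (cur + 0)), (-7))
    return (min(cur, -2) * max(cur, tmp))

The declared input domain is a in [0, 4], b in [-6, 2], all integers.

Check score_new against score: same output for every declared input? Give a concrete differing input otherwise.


Comparing the listings, the differences include: constant usage differs, plus arithmetic usage differs.
As a probe, take a=1, b=0: score runs tmp becomes 0; next acc becomes 0; next (abs(max(tmp, b)) == (tmp + a)) evaluates to false; next b becomes 0; next cur becomes 1; next at i=1:; next cur becomes 1; next at k=0:; next cur becomes 0; next at k=1:; next cur becomes -1; next at i=2:; next cur becomes -1; next at k=0:; next cur becomes -2; next at k=1:; next cur becomes -3; next at i=3:; next cur becomes -3; next at k=0:; next cur becomes -4; next at k=1:; next cur becomes -5; next at i=4:; next cur becomes -5; next at k=0:; next cur becomes -6; next at k=1:; next cur becomes -7; next at i=5:; next cur becomes -7; next at k=0:; next cur becomes -8; next at k=1:; next cur becomes -9; next tmp becomes -7; next final value 63; score_new runs tmp becomes 0; next acc becomes 0; next (abs(max(tmp, b)) == (tmp + a)) evaluates to false; next b becomes 0; next cur becomes 1; next at i=1:; next cur becomes 1; next at k=0:; next cur becomes 0; next at k=1:; next cur becomes -1; next at i=2:; next cur becomes -1; next at k=0:; next cur becomes -2; next at k=1:; next cur becomes -3; next at i=3:; next cur becomes -3; next at k=0:; next cur becomes -4; next at k=1:; next cur becomes -5; next at i=4:; next cur becomes -5; next at k=0:; next cur becomes -6; next at k=1:; next cur becomes -7; next at i=5:; next cur becomes -7; next at k=0:; next cur becomes -8; next at k=1:; next cur becomes -9; next tmp becomes -7; next final value 63; both end at 63.
Every one of the 45 inputs gives matching results.
verdict: equivalent


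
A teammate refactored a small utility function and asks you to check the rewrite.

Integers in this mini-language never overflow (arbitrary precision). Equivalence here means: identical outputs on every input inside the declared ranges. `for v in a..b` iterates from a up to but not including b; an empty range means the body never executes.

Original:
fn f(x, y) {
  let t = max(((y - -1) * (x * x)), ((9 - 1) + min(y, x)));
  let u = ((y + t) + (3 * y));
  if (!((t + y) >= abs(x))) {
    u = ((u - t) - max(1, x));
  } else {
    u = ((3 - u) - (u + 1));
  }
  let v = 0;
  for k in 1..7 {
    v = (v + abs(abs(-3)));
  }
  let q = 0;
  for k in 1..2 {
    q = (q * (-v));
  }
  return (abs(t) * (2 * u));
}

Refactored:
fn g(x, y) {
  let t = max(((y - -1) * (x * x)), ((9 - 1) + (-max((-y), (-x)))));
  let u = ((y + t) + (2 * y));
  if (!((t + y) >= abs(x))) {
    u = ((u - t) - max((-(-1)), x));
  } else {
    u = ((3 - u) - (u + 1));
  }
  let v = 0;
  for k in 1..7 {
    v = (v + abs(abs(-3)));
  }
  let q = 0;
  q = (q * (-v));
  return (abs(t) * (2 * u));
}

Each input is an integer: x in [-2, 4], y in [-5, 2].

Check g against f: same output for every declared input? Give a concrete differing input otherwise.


Try x=-2, y=-5.
f: t := 3 | u := -17 | (!((t + y) >= abs(x))): true | u := -21 | v := 0 | iter k=1: | v := 3 | iter k=2: | v := 6 | iter k=3: | v := 9 | iter k=4: | v := 12 | iter k=5: | v := 15 | iter k=6: | v := 18 | q := 0 | iter k=1: | q := 0 | result -126
g: t := 3 | u := -12 | (!((t + y) >= abs(x))): true | u := -16 | v := 0 | iter k=1: | v := 3 | iter k=2: | v := 6 | iter k=3: | v := 9 | iter k=4: | v := 12 | iter k=5: | v := 15 | iter k=6: | v := 18 | q := 0 | q := 0 | result -96
-126 against -96: the behavior changed.
verdict: not equivalent; witness: x=-2, y=-5


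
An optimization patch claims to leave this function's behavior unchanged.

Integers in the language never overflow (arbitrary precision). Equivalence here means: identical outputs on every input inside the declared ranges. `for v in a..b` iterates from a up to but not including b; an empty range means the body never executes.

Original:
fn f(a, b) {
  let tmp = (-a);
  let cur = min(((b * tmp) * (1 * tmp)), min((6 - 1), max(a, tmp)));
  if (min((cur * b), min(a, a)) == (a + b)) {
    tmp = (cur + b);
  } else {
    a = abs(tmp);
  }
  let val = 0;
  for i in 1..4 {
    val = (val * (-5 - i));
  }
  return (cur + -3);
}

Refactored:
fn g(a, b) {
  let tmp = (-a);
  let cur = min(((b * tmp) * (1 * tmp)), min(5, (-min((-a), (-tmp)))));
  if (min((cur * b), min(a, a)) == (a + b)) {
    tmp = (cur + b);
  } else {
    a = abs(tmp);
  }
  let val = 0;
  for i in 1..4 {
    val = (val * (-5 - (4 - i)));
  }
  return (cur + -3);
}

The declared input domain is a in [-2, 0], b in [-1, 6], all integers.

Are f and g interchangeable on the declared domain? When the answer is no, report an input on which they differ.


Changes here: min/max/abs usage differs; also constant usage differs; the full 24-point sweep finds no disagreement.
verdict: equivalent


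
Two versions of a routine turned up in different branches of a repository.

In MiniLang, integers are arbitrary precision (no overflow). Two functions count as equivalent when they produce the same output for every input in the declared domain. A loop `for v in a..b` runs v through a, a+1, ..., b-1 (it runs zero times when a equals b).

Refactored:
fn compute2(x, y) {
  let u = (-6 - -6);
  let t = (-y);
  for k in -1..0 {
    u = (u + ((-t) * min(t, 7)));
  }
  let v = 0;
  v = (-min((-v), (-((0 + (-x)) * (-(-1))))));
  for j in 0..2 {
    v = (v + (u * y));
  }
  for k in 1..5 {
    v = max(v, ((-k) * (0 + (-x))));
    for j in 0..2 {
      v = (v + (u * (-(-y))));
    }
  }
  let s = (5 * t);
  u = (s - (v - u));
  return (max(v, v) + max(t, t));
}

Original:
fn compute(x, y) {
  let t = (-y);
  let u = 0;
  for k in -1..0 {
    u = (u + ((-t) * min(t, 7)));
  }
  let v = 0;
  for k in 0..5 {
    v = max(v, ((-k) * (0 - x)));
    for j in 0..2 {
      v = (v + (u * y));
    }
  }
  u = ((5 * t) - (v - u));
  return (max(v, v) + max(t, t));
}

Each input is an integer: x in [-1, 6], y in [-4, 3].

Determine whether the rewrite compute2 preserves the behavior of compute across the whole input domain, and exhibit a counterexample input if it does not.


There is a counterexample at x=-1, y=-4: 644 on one side, 645 on the other.
compute: t := 4 | u := 0 | iter k=-1: | u := -16 | v := 0 | iter k=0: | v := 0 | iter j=0: | v := 64 | iter j=1: | v := 128 | iter k=1: | v := 128 | iter j=0: | v := 192 | iter j=1: | v := 256 | iter k=2: | v := 256 | iter j=0: | v := 320 | iter j=1: | v := 384 | iter k=3: | v := 384 | iter j=0: | v := 448 | iter j=1: | v := 512 | iter k=4: | v := 512 | iter j=0: | v := 576 | iter j=1: | v := 640 | u := -636 | result 644
compute2: u := 0 | t := 4 | iter k=-1: | u := -16 | v := 0 | v := 1 | iter j=0: | v := 65 | iter j=1: | v := 129 | iter k=1: | v := 129 | iter j=0: | v := 193 | iter j=1: | v := 257 | iter k=2: | v := 257 | iter j=0: | v := 321 | iter j=1: | v := 385 | iter k=3: | v := 385 | iter j=0: | v := 449 | iter j=1: | v := 513 | iter k=4: | v := 513 | iter j=0: | v := 577 | iter j=1: | v := 641 | s := 20 | u := -637 | result 645
verdict: not equivalent; witness: x=-1, y=-4


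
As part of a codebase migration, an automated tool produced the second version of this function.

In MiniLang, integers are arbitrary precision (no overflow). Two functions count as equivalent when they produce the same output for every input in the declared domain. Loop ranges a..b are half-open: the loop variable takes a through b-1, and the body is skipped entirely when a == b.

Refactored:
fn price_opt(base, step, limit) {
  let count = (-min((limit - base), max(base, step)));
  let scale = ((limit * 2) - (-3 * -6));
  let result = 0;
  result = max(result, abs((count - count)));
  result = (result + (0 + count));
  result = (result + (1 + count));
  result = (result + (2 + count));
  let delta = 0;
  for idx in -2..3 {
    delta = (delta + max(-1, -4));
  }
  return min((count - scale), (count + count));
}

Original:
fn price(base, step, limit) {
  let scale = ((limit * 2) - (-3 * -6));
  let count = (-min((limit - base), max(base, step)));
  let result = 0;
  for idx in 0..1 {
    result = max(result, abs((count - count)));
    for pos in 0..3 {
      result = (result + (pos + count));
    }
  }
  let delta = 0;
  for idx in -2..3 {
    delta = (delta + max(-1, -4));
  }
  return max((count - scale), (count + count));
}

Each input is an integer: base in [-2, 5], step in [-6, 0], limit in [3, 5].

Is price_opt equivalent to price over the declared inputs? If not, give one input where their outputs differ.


Not equivalent: base=-2, step=-6, limit=3 separates them (14 vs 4).
price: scale=-12, then count=2, then result=0, then (idx=0), then result=0, then (pos=0), then result=2, then (pos=1), then result=5, then (pos=2), then result=9, then delta=0, then (idx=-2), then delta=-1, then (idx=-1), then delta=-2, then (idx=0), then delta=-3, then (idx=1), then delta=-4, then (idx=2), then delta=-5, then returns 14
price_opt: count=2, then scale=-12, then result=0, then result=0, then result=2, then result=5, then result=9, then delta=0, then (idx=-2), then delta=-1, then (idx=-1), then delta=-2, then (idx=0), then delta=-3, then (idx=1), then delta=-4, then (idx=2), then delta=-5, then returns 4
verdict: not equivalent; witness: base=-2, step=-6, limit=3


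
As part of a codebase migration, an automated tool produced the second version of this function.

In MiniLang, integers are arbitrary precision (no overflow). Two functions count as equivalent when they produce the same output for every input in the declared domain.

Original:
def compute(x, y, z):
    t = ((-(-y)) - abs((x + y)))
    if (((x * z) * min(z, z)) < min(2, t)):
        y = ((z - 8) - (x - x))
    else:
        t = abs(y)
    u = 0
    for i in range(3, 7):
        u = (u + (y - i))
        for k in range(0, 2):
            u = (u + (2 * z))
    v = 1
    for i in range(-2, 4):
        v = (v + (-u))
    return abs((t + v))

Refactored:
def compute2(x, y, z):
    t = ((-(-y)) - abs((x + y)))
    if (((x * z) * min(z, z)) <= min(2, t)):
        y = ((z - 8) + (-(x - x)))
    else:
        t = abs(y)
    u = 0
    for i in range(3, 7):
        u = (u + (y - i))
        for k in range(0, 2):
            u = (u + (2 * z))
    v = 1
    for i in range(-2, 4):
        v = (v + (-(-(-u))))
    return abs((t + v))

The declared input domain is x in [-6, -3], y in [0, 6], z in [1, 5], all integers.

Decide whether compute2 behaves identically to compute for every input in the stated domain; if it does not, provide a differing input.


Take x=-6, y=0, z=1.
compute: t=-6, then (((x * z) * min(z, z)) < min(2, t)) is false, then t=0, then u=0, then (i=3), then u=-3, then (k=0), then u=-1, then (k=1), then u=1, then (i=4), then u=-3, then (k=0), then u=-1, then (k=1), then u=1, then (i=5), then u=-4, then (k=0), then u=-2, then (k=1), then u=0, then (i=6), then u=-6, then (k=0), then u=-4, then (k=1), then u=-2, then v=1, then (i=-2), then v=3, then (i=-1), then v=5, then (i=0), then v=7, then (i=1), then v=9, then (i=2), then v=11, then (i=3), then v=13, then returns 13
compute2: t=-6, then (((x * z) * min(z, z)) <= min(2, t)) is true, then y=-7, then u=0, then (i=3), then u=-10, then (k=0), then u=-8, then (k=1), then u=-6, then (i=4), then u=-17, then (k=0), then u=-15, then (k=1), then u=-13, then (i=5), then u=-25, then (k=0), then u=-23, then (k=1), then u=-21, then (i=6), then u=-34, then (k=0), then u=-32, then (k=1), then u=-30, then v=1, then (i=-2), then v=31, then (i=-1), then v=61, then (i=0), then v=91, then (i=1), then v=121, then (i=2), then v=151, then (i=3), then v=181, then returns 175
13 against 175: the behavior changed.
verdict: not equivalent; witness: x=-6, y=0, z=1


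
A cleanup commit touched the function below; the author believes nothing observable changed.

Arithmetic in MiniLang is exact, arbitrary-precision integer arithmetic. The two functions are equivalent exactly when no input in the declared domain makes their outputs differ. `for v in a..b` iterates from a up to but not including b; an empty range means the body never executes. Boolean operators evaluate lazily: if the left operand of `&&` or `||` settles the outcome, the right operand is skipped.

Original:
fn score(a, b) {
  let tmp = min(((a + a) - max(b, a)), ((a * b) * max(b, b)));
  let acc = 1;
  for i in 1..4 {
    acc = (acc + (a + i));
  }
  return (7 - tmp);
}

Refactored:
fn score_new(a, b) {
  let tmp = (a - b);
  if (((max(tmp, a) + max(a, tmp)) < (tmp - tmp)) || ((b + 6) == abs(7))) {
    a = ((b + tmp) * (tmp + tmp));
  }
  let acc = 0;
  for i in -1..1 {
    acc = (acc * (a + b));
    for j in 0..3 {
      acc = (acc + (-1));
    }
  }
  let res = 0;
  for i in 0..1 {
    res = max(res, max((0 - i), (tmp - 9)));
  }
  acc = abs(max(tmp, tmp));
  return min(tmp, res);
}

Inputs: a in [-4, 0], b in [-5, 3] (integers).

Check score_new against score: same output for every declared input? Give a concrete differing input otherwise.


These are not equivalent — on a=-4, b=-5 the outputs split (107 vs 0).
score: tmp=-100, then acc=1, then (i=1), then acc=-2, then (i=2), then acc=-4, then (i=3), then acc=-5, then returns 107
score_new: tmp=1, then (((max(tmp, a) + max(a, tmp)) < (tmp - tmp)) || ((b + 6) == abs(7))) is false, then acc=0, then (i=-1), then acc=0, then (j=0), then acc=-1, then (j=1), then acc=-2, then (j=2), then acc=-3, then (i=0), then acc=27, then (j=0), then acc=26, then (j=1), then acc=25, then (j=2), then acc=24, then res=0, then (i=0), then res=0, then acc=1, then returns 0
verdict: not equivalent; witness: a=-4, b=-5


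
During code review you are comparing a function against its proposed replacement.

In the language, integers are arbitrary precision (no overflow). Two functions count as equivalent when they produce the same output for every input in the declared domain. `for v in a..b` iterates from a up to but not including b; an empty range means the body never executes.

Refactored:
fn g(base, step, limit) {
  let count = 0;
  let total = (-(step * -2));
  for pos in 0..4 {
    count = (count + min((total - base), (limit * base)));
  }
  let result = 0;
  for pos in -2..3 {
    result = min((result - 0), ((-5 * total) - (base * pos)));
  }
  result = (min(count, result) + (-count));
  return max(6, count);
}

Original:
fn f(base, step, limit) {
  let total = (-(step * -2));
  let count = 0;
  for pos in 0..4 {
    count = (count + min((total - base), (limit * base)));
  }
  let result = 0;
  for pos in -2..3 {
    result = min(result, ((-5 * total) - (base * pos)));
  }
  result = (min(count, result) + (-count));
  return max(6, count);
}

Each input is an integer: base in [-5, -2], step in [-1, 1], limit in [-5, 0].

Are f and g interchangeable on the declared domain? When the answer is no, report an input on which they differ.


This is a faithful refactor — arithmetic usage differs, constant usage differs, but the computed results match everywhere.
One worked example (base=-4, step=-1, limit=-5) — f: total := -2 | count := 0 | iter pos=0: | count := 2 | iter pos=1: | count := 4 | iter pos=2: | count := 6 | iter pos=3: | count := 8 | result := 0 | iter pos=-2: | result := 0 | iter pos=-1: | result := 0 | iter pos=0: | result := 0 | iter pos=1: | result := 0 | iter pos=2: | result := 0 | result := -8 | result 8; g: count := 0 | total := -2 | iter pos=0: | count := 2 | iter pos=1: | count := 4 | iter pos=2: | count := 6 | iter pos=3: | count := 8 | result := 0 | iter pos=-2: | result := 0 | iter pos=-1: | result := 0 | iter pos=0: | result := 0 | iter pos=1: | result := 0 | iter pos=2: | result := 0 | result := -8 | result 8; agreement on 8.
Across all 72 domain points the two functions coincide.
verdict: equivalent


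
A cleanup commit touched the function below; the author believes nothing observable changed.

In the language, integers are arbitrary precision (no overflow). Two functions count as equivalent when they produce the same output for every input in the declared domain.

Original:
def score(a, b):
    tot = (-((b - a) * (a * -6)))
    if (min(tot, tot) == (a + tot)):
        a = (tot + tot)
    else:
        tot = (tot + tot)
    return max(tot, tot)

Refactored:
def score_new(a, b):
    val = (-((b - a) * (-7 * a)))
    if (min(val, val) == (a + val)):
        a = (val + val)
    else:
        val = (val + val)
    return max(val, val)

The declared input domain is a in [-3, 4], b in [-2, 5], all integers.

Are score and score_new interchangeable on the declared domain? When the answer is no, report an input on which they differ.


These are not equivalent — on a=-3, b=-2 the outputs split (-36 vs -42).
score: tot=-18, then (min(tot, tot) == (a + tot)) is false, then tot=-36, then returns -36
score_new: val=-21, then (min(val, val) == (a + val)) is false, then val=-42, then returns -42
verdict: not equivalent; witness: a=-3, b=-2


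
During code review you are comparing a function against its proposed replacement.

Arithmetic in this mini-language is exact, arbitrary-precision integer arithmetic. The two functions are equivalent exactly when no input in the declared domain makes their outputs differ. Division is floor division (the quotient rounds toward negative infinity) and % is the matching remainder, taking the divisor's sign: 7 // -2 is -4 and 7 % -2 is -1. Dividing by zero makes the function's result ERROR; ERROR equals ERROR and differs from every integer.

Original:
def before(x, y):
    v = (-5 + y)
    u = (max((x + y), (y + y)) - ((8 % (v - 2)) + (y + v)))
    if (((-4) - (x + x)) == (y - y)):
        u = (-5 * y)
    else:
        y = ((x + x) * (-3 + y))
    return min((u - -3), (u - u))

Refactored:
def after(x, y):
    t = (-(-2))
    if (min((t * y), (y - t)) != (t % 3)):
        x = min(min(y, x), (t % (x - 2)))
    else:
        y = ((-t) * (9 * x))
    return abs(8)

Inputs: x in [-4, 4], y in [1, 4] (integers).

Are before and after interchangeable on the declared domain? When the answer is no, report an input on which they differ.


These are not equivalent — on x=-4, y=1 the outputs split (0 vs 8).
before: v = -4; u = 9; (((-4) - (x + x)) == (y - y)) -> false; y = 16; return 0
after: t = 2; (min((t * y), (y - t)) != (t % 3)) -> true; x = -4; return 8
verdict: not equivalent; witness: x=-4, y=1


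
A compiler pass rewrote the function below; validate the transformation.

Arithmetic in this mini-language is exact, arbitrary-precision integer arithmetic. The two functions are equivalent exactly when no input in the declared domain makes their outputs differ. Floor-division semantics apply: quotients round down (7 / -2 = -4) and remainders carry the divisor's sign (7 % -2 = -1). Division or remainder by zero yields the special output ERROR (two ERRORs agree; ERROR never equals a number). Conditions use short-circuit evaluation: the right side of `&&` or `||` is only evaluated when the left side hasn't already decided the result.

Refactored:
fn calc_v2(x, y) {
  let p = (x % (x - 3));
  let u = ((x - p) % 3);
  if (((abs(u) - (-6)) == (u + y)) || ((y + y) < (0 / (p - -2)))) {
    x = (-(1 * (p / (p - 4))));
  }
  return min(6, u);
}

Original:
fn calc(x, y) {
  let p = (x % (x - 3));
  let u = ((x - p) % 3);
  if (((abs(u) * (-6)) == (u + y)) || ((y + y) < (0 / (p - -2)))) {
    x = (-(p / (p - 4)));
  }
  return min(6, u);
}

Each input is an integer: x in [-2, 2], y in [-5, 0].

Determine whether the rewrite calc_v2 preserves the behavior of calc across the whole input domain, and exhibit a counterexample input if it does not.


The rewrite breaks on x=-2, y=0, where the results are 0 and ERROR.
calc: p := -2 | u := 0 | (((abs(u) * (-6)) == (u + y)) || ((y + y) < (0 / (p - -2)))): true | x := 0 | result 0
calc_v2: p := -2 | u := 0 | divide-by-zero, output ERROR
verdict: not equivalent; witness: x=-2, y=0


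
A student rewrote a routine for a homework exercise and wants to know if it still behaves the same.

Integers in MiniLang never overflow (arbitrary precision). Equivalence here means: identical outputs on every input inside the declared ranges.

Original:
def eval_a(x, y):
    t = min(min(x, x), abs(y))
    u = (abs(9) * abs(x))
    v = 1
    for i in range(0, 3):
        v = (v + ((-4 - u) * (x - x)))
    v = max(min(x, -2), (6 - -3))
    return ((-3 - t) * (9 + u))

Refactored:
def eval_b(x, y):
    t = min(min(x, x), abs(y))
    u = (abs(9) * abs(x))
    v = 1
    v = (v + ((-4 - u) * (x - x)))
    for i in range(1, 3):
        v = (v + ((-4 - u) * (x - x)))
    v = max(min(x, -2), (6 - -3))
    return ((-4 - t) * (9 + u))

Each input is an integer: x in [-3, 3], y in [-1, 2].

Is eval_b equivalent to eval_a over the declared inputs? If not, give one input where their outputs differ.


The rewrite breaks on x=-3, y=-1, where the results are 0 and -36.
eval_a: t becomes -3; next u becomes 27; next v becomes 1; next at i=0:; next v becomes 1; next at i=1:; next v becomes 1; next at i=2:; next v becomes 1; next v becomes 9; next final value 0
eval_b: t becomes -3; next u becomes 27; next v becomes 1; next v becomes 1; next at i=1:; next v becomes 1; next at i=2:; next v becomes 1; next v becomes 9; next final value -36
verdict: not equivalent; witness: x=-3, y=-1


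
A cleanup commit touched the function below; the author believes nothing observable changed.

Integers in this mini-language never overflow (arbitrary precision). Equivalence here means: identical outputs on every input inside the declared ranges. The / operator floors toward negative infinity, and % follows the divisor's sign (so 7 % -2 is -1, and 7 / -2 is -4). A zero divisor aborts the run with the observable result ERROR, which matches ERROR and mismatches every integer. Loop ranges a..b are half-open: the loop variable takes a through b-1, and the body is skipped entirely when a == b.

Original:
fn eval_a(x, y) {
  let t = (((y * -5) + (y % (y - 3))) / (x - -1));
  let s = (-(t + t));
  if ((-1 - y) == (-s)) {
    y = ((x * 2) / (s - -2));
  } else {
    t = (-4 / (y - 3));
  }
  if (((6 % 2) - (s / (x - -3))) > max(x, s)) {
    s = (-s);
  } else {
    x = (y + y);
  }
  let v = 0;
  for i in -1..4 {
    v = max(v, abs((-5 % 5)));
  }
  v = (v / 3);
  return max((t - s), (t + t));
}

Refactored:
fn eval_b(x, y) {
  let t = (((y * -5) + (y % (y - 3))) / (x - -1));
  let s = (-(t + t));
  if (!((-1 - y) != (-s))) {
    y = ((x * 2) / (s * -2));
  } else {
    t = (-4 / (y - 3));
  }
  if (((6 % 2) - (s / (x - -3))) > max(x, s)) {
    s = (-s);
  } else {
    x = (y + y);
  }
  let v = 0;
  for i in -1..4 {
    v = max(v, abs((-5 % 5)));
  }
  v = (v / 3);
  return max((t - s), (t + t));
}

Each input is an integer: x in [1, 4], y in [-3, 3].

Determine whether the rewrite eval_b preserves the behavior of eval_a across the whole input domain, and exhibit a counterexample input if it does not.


Consider the input x=4, y=-1.
eval_a: t becomes 0; next s becomes 0; next ((-1 - y) == (-s)) evaluates to true; next y becomes 4; next (((6 % 2) - (s / (x - -3))) > max(x, s)) evaluates to false; next x becomes 8; next v becomes 0; next at i=-1:; next v becomes 0; next at i=0:; next v becomes 0; next at i=1:; next v becomes 0; next at i=2:; next v becomes 0; next at i=3:; next v becomes 0; next v becomes 0; next final value 0
eval_b: t becomes 0; next s becomes 0; next (!((-1 - y) != (-s))) evaluates to true; next hits division by zero so the output is ERROR
0 != ERROR, so the rewrite changes behavior.
verdict: not equivalent; witness: x=4, y=-1


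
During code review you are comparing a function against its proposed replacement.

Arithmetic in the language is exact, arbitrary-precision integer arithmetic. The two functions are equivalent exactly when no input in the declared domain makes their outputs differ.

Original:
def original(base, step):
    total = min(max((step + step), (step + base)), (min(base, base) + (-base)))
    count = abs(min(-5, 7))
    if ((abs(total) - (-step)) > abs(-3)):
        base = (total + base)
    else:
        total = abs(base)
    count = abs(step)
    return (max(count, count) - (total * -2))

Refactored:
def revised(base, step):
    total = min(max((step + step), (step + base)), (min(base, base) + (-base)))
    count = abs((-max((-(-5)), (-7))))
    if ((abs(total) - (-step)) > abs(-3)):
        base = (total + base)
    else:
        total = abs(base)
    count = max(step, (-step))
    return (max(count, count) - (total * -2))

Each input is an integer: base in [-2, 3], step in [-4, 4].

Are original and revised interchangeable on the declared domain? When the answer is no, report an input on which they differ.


This is a faithful refactor — min/max/abs usage differs, but the computed results match everywhere.
Spot check at base=-2, step=4 — original: total becomes 0; next count becomes 5; next ((abs(total) - (-step)) > abs(-3)) evaluates to true; next base becomes -2; next count becomes 4; next final value 4. revised: total becomes 0; next count becomes 5; next ((abs(total) - (-step)) > abs(-3)) evaluates to true; next base becomes -2; next count becomes 4; next final value 4. Both give 4.
Sweeping the whole domain (54 inputs) finds no disagreement.
verdict: equivalent


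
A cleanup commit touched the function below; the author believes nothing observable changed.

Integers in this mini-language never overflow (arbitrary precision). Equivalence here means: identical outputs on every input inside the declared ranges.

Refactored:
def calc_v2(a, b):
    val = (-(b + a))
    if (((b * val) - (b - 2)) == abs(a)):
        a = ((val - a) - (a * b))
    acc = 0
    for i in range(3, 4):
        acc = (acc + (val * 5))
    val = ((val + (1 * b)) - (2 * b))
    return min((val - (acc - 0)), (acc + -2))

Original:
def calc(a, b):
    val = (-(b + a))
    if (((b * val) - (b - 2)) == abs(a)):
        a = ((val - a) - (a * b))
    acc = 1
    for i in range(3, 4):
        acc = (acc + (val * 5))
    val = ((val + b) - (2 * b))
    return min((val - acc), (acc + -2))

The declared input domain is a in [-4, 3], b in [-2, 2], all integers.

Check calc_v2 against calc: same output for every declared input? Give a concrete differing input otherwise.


These are not equivalent — on a=-4, b=-2 the outputs split (-23 vs -22).
calc: val = 6; (((b * val) - (b - 2)) == abs(a)) -> false; acc = 1; [i=3]; acc = 31; val = 8; return -23
calc_v2: val = 6; (((b * val) - (b - 2)) == abs(a)) -> false; acc = 0; [i=3]; acc = 30; val = 8; return -22
verdict: not equivalent; witness: a=-4, b=-2


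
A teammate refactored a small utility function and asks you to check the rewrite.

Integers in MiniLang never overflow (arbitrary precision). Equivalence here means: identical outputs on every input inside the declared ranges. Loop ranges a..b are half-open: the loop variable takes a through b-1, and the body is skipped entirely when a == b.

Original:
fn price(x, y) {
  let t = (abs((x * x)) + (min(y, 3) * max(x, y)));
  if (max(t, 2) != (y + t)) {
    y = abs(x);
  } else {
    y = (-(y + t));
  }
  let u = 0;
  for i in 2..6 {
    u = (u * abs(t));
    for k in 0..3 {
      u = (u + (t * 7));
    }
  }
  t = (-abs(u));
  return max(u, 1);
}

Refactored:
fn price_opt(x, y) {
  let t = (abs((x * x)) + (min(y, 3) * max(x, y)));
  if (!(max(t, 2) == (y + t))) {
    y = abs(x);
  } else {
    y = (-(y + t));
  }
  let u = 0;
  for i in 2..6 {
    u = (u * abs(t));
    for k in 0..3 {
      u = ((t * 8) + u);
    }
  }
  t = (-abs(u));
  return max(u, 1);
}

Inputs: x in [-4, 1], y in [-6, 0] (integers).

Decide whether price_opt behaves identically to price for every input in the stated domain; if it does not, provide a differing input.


Try x=-4, y=-6.
price: t = 40; (max(t, 2) != (y + t)) -> true; y = 4; u = 0; [i=2]; u = 0; [k=0]; u = 280; [k=1]; u = 560; [k=2]; u = 840; [i=3]; u = 33600; [k=0]; u = 33880; [k=1]; u = 34160; [k=2]; u = 34440; [i=4]; u = 1377600; [k=0]; u = 1377880; [k=1]; u = 1378160; [k=2]; u = 1378440; [i=5]; u = 55137600; [k=0]; u = 55137880; [k=1]; u = 55138160; [k=2]; u = 55138440; t = -55138440; return 55138440
price_opt: t = 40; (!(max(t, 2) == (y + t))) -> true; y = 4; u = 0; [i=2]; u = 0; [k=0]; u = 320; [k=1]; u = 640; [k=2]; u = 960; [i=3]; u = 38400; [k=0]; u = 38720; [k=1]; u = 39040; [k=2]; u = 39360; [i=4]; u = 1574400; [k=0]; u = 1574720; [k=1]; u = 1575040; [k=2]; u = 1575360; [i=5]; u = 63014400; [k=0]; u = 63014720; [k=1]; u = 63015040; [k=2]; u = 63015360; t = -63015360; return 63015360
55138440 != 63015360, so the rewrite changes behavior.
verdict: not equivalent; witness: x=-4, y=-6


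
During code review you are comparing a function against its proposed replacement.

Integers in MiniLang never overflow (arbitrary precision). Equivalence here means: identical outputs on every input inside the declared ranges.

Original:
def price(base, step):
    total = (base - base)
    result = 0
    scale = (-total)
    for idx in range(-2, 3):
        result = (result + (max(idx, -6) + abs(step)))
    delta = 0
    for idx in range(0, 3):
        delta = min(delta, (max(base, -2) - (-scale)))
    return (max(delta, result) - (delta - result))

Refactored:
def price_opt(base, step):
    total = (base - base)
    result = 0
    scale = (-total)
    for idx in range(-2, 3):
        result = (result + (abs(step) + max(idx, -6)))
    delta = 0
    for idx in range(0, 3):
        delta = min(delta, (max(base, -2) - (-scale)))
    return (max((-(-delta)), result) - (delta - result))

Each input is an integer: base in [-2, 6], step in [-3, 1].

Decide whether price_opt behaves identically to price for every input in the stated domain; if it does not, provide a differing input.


This is a faithful refactor — same computation, different form, but the computed results match everywhere.
As a probe, take base=3, step=0: price runs total=0, then result=0, then scale=0, then (idx=-2), then result=-2, then (idx=-1), then result=-3, then (idx=0), then result=-3, then (idx=1), then result=-2, then (idx=2), then result=0, then delta=0, then (idx=0), then delta=0, then (idx=1), then delta=0, then (idx=2), then delta=0, then returns 0; price_opt runs total=0, then result=0, then scale=0, then (idx=-2), then result=-2, then (idx=-1), then result=-3, then (idx=0), then result=-3, then (idx=1), then result=-2, then (idx=2), then result=0, then delta=0, then (idx=0), then delta=0, then (idx=1), then delta=0, then (idx=2), then delta=0, then returns 0; both end at 0.
Checked all 45 inputs in the declared domain: the outputs agree on every one.
verdict: equivalent


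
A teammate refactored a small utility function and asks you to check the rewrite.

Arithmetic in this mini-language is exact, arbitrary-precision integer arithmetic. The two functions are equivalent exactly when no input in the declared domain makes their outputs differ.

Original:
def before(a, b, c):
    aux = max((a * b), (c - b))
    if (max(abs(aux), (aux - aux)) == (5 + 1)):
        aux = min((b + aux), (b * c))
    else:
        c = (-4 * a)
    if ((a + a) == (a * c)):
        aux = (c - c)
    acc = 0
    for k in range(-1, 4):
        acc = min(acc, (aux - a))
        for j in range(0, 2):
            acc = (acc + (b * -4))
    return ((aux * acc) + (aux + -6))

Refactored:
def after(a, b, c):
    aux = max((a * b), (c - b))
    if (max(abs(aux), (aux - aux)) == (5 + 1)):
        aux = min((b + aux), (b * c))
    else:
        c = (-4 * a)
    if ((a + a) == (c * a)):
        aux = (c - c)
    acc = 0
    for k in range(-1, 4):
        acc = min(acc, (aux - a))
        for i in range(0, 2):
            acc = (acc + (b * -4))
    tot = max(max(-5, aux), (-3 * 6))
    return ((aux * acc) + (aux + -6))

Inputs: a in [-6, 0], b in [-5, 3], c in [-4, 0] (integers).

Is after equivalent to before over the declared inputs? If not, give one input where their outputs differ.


Among the additions is an assignment to `tot` whose value nothing reads, and its value is discarded; all 315 inputs agree.
verdict: equivalent


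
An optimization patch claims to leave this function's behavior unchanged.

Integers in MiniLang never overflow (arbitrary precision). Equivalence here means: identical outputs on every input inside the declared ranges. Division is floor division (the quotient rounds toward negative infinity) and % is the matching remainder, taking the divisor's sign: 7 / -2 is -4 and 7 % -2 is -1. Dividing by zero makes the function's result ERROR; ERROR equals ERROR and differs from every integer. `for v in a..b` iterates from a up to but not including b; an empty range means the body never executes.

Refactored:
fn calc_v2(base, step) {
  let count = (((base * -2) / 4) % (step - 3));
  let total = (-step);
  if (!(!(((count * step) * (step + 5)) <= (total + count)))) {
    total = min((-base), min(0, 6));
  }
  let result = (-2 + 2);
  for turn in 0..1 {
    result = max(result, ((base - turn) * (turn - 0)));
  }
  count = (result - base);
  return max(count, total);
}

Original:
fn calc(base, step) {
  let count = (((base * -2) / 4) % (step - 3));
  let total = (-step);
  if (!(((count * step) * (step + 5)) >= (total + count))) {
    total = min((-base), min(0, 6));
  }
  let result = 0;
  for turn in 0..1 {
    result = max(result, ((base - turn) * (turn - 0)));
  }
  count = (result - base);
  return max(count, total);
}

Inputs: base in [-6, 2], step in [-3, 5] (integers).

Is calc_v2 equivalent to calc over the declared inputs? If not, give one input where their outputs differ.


Equivalent. Whatever the rewrite altered, no input in the stated domain can expose a difference.
Sweeping the whole domain (81 inputs) finds no disagreement.
One worked example (base=-6, step=-2) — calc: count=-2, then total=2, then (!(((count * step) * (step + 5)) >= (total + count))) is false, then result=0, then (turn=0), then result=0, then count=6, then returns 6; calc_v2: count=-2, then total=2, then (!(!(((count * step) * (step + 5)) <= (total + count)))) is false, then result=0, then (turn=0), then result=0, then count=6, then returns 6; agreement on 6.
verdict: equivalent
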